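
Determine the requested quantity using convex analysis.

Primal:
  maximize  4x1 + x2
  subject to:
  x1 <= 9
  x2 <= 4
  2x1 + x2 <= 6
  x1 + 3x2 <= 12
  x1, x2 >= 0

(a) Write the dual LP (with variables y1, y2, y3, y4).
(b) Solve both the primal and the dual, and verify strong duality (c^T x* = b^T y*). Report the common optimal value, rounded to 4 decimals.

The standard primal-dual pair for 'max c^T x s.t. A x <= b, x >= 0' is:
  Dual:  min b^T y  s.t.  A^T y >= c,  y >= 0.

So the dual LP is:
  minimize  9y1 + 4y2 + 6y3 + 12y4
  subject to:
    y1 + 2y3 + y4 >= 4
    y2 + y3 + 3y4 >= 1
    y1, y2, y3, y4 >= 0

Solving the primal: x* = (3, 0).
  primal value c^T x* = 12.
Solving the dual: y* = (0, 0, 2, 0).
  dual value b^T y* = 12.
Strong duality: c^T x* = b^T y*. Confirmed.

12


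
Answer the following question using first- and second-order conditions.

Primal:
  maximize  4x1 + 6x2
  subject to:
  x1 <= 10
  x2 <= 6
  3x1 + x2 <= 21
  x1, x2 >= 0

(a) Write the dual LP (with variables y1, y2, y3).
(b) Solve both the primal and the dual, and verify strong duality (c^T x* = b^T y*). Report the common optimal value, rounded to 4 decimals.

The standard primal-dual pair for 'max c^T x s.t. A x <= b, x >= 0' is:
  Dual:  min b^T y  s.t.  A^T y >= c,  y >= 0.

So the dual LP is:
  minimize  10y1 + 6y2 + 21y3
  subject to:
    y1 + 3y3 >= 4
    y2 + y3 >= 6
    y1, y2, y3 >= 0

Solving the primal: x* = (5, 6).
  primal value c^T x* = 56.
Solving the dual: y* = (0, 4.6667, 1.3333).
  dual value b^T y* = 56.
Strong duality: c^T x* = b^T y*. Confirmed.

56


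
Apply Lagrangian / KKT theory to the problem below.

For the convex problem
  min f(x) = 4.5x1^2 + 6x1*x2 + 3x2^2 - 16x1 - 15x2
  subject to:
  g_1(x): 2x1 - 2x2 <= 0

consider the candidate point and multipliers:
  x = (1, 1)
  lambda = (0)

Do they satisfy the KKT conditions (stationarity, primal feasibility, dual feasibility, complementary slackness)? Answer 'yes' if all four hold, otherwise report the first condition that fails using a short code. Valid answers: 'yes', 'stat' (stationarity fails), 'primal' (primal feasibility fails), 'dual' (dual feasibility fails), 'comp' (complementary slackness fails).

Gradient of f: grad f(x) = Q x + c = (-1, -3)
Constraint values g_i(x) = a_i^T x - b_i:
  g_1((1, 1)) = 0
Stationarity residual: grad f(x) + sum_i lambda_i a_i = (-1, -3)
  -> stationarity FAILS
Primal feasibility (all g_i <= 0): OK
Dual feasibility (all lambda_i >= 0): OK
Complementary slackness (lambda_i * g_i(x) = 0 for all i): OK

Verdict: the first failing condition is stationarity -> stat.

stat


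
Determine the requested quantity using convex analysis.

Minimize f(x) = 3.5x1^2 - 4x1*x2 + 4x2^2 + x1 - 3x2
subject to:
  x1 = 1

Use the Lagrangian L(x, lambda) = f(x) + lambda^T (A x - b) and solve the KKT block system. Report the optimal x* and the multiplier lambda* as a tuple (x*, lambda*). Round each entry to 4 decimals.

Form the Lagrangian:
  L(x, lambda) = (1/2) x^T Q x + c^T x + lambda^T (A x - b)
Stationarity (grad_x L = 0): Q x + c + A^T lambda = 0.
Primal feasibility: A x = b.

This gives the KKT block system:
  [ Q   A^T ] [ x     ]   [-c ]
  [ A    0  ] [ lambda ] = [ b ]

Solving the linear system:
  x*      = (1, 0.875)
  lambda* = (-4.5)
  f(x*)   = 1.4375

x* = (1, 0.875), lambda* = (-4.5)


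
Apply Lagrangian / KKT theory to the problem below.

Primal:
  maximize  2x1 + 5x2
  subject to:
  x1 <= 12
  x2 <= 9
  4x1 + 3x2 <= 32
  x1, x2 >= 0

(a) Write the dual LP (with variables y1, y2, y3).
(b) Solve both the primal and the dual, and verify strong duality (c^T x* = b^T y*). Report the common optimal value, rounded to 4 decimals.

The standard primal-dual pair for 'max c^T x s.t. A x <= b, x >= 0' is:
  Dual:  min b^T y  s.t.  A^T y >= c,  y >= 0.

So the dual LP is:
  minimize  12y1 + 9y2 + 32y3
  subject to:
    y1 + 4y3 >= 2
    y2 + 3y3 >= 5
    y1, y2, y3 >= 0

Solving the primal: x* = (1.25, 9).
  primal value c^T x* = 47.5.
Solving the dual: y* = (0, 3.5, 0.5).
  dual value b^T y* = 47.5.
Strong duality: c^T x* = b^T y*. Confirmed.

47.5


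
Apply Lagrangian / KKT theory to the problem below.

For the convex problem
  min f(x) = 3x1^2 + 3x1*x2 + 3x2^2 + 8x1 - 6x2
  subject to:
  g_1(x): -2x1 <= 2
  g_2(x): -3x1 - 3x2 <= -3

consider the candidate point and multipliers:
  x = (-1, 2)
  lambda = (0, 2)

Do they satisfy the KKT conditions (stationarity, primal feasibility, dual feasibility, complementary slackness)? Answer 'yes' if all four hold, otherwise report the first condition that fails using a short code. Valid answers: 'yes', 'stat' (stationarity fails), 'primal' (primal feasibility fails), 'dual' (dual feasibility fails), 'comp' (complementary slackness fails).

Gradient of f: grad f(x) = Q x + c = (8, 3)
Constraint values g_i(x) = a_i^T x - b_i:
  g_1((-1, 2)) = 0
  g_2((-1, 2)) = 0
Stationarity residual: grad f(x) + sum_i lambda_i a_i = (2, -3)
  -> stationarity FAILS
Primal feasibility (all g_i <= 0): OK
Dual feasibility (all lambda_i >= 0): OK
Complementary slackness (lambda_i * g_i(x) = 0 for all i): OK

Verdict: the first failing condition is stationarity -> stat.

stat


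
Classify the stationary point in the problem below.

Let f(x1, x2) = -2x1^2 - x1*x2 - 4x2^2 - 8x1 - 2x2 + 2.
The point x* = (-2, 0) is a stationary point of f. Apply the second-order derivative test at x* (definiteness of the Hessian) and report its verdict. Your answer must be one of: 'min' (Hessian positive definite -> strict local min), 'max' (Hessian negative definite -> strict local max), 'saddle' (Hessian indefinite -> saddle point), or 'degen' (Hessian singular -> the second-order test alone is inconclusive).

Compute the Hessian H = grad^2 f:
  H = [[-4, -1], [-1, -8]]
Verify stationarity: grad f(x*) = H x* + g = (0, 0).
Eigenvalues of H: -8.2361, -3.7639.
Both eigenvalues < 0, so H is negative definite -> x* is a strict local max.

max


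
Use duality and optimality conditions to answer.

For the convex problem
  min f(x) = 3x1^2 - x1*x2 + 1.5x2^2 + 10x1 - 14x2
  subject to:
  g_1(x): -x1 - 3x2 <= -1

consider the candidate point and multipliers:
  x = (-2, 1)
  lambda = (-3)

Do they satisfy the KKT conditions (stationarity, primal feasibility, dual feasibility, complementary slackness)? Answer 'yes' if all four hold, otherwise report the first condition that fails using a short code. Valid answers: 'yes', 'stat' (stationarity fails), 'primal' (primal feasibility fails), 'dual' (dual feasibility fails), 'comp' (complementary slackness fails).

Gradient of f: grad f(x) = Q x + c = (-3, -9)
Constraint values g_i(x) = a_i^T x - b_i:
  g_1((-2, 1)) = 0
Stationarity residual: grad f(x) + sum_i lambda_i a_i = (0, 0)
  -> stationarity OK
Primal feasibility (all g_i <= 0): OK
Dual feasibility (all lambda_i >= 0): FAILS
Complementary slackness (lambda_i * g_i(x) = 0 for all i): OK

Verdict: the first failing condition is dual_feasibility -> dual.

dual


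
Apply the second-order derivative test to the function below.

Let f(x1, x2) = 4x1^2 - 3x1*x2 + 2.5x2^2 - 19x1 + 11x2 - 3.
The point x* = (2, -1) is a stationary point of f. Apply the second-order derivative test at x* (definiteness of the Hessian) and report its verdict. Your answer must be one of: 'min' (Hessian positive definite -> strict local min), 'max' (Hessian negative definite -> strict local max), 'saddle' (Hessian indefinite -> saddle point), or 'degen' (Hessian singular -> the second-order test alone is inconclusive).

Compute the Hessian H = grad^2 f:
  H = [[8, -3], [-3, 5]]
Verify stationarity: grad f(x*) = H x* + g = (0, 0).
Eigenvalues of H: 3.1459, 9.8541.
Both eigenvalues > 0, so H is positive definite -> x* is a strict local min.

min


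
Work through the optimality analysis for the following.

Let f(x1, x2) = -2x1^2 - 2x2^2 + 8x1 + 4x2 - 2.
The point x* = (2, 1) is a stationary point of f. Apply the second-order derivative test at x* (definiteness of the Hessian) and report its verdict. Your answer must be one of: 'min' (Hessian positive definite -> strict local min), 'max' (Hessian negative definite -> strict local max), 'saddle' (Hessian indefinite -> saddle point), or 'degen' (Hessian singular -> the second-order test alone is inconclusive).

Compute the Hessian H = grad^2 f:
  H = [[-4, 0], [0, -4]]
Verify stationarity: grad f(x*) = H x* + g = (0, 0).
Eigenvalues of H: -4, -4.
Both eigenvalues < 0, so H is negative definite -> x* is a strict local max.

max


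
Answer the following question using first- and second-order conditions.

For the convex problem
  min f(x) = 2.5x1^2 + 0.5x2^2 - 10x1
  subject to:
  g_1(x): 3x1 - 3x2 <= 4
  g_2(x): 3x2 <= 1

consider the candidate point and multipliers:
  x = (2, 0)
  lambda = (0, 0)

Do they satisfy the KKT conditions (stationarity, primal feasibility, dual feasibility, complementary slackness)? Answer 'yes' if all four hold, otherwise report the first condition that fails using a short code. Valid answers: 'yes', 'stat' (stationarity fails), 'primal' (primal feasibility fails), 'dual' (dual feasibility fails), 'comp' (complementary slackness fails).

Gradient of f: grad f(x) = Q x + c = (0, 0)
Constraint values g_i(x) = a_i^T x - b_i:
  g_1((2, 0)) = 2
  g_2((2, 0)) = -1
Stationarity residual: grad f(x) + sum_i lambda_i a_i = (0, 0)
  -> stationarity OK
Primal feasibility (all g_i <= 0): FAILS
Dual feasibility (all lambda_i >= 0): OK
Complementary slackness (lambda_i * g_i(x) = 0 for all i): OK

Verdict: the first failing condition is primal_feasibility -> primal.

primal


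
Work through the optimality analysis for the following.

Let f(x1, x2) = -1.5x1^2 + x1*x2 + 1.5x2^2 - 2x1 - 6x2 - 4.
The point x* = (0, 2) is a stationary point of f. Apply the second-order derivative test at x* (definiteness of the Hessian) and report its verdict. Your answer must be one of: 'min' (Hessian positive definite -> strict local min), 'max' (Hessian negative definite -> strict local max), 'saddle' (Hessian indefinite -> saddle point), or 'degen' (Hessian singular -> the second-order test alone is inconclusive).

Compute the Hessian H = grad^2 f:
  H = [[-3, 1], [1, 3]]
Verify stationarity: grad f(x*) = H x* + g = (0, 0).
Eigenvalues of H: -3.1623, 3.1623.
Eigenvalues have mixed signs, so H is indefinite -> x* is a saddle point.

saddle


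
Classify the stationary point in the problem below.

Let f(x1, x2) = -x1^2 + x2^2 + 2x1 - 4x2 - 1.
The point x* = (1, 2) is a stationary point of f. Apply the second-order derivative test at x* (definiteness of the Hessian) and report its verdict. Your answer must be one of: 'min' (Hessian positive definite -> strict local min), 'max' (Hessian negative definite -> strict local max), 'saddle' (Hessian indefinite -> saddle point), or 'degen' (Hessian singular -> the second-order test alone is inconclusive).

Compute the Hessian H = grad^2 f:
  H = [[-2, 0], [0, 2]]
Verify stationarity: grad f(x*) = H x* + g = (0, 0).
Eigenvalues of H: -2, 2.
Eigenvalues have mixed signs, so H is indefinite -> x* is a saddle point.

saddle


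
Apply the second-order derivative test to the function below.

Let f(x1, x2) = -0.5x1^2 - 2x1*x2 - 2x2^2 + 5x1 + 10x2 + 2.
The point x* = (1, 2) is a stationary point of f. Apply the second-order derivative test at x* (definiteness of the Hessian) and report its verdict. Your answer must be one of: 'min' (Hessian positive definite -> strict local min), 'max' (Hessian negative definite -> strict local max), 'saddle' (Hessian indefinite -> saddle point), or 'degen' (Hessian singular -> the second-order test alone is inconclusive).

Compute the Hessian H = grad^2 f:
  H = [[-1, -2], [-2, -4]]
Verify stationarity: grad f(x*) = H x* + g = (0, 0).
Eigenvalues of H: -5, 0.
H has a zero eigenvalue (singular; negative semidefinite but not definite), so H is neither positive definite, negative definite, nor indefinite. The second-order test alone is inconclusive -> degen.
(Indeed, f is constant along the null direction of H through x*, so x* is not a strict local extremum.)

degen


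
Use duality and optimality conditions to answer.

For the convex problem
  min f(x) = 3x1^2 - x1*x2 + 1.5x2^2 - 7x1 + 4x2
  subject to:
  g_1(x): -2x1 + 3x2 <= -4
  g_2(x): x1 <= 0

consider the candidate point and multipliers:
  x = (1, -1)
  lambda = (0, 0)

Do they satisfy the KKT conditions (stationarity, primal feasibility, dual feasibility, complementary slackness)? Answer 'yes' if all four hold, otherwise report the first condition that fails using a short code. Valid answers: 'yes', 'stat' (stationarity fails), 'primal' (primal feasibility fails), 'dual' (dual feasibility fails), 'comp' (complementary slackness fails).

Gradient of f: grad f(x) = Q x + c = (0, 0)
Constraint values g_i(x) = a_i^T x - b_i:
  g_1((1, -1)) = -1
  g_2((1, -1)) = 1
Stationarity residual: grad f(x) + sum_i lambda_i a_i = (0, 0)
  -> stationarity OK
Primal feasibility (all g_i <= 0): FAILS
Dual feasibility (all lambda_i >= 0): OK
Complementary slackness (lambda_i * g_i(x) = 0 for all i): OK

Verdict: the first failing condition is primal_feasibility -> primal.

primal


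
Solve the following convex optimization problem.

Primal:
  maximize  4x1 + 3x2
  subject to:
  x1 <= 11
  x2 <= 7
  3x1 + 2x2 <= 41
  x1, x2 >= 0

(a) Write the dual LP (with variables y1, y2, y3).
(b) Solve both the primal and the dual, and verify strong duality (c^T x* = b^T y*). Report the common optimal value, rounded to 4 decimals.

The standard primal-dual pair for 'max c^T x s.t. A x <= b, x >= 0' is:
  Dual:  min b^T y  s.t.  A^T y >= c,  y >= 0.

So the dual LP is:
  minimize  11y1 + 7y2 + 41y3
  subject to:
    y1 + 3y3 >= 4
    y2 + 2y3 >= 3
    y1, y2, y3 >= 0

Solving the primal: x* = (9, 7).
  primal value c^T x* = 57.
Solving the dual: y* = (0, 0.3333, 1.3333).
  dual value b^T y* = 57.
Strong duality: c^T x* = b^T y*. Confirmed.

57


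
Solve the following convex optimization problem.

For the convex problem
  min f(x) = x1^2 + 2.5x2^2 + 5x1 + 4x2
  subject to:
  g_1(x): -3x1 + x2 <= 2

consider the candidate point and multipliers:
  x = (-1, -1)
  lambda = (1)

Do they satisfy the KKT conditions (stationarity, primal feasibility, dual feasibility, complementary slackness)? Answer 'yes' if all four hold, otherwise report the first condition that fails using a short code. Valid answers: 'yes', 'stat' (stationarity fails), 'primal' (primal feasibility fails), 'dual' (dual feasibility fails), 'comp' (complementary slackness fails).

Gradient of f: grad f(x) = Q x + c = (3, -1)
Constraint values g_i(x) = a_i^T x - b_i:
  g_1((-1, -1)) = 0
Stationarity residual: grad f(x) + sum_i lambda_i a_i = (0, 0)
  -> stationarity OK
Primal feasibility (all g_i <= 0): OK
Dual feasibility (all lambda_i >= 0): OK
Complementary slackness (lambda_i * g_i(x) = 0 for all i): OK

Verdict: yes, KKT holds.

yes


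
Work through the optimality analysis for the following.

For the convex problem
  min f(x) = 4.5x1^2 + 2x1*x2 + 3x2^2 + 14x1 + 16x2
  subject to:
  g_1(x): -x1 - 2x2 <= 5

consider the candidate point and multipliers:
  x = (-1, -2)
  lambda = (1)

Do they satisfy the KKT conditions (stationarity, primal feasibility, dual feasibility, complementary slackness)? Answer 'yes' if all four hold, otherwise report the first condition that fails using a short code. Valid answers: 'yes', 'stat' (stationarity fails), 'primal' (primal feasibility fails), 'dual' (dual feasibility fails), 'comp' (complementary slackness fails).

Gradient of f: grad f(x) = Q x + c = (1, 2)
Constraint values g_i(x) = a_i^T x - b_i:
  g_1((-1, -2)) = 0
Stationarity residual: grad f(x) + sum_i lambda_i a_i = (0, 0)
  -> stationarity OK
Primal feasibility (all g_i <= 0): OK
Dual feasibility (all lambda_i >= 0): OK
Complementary slackness (lambda_i * g_i(x) = 0 for all i): OK

Verdict: yes, KKT holds.

yes


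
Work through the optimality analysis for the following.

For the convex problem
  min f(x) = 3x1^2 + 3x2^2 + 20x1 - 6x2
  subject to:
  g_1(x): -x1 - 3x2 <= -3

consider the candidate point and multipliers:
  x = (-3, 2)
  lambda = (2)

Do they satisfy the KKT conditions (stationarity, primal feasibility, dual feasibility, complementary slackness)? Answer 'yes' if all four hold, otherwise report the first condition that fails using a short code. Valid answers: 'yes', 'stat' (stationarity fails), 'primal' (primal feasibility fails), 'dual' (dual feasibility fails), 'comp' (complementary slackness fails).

Gradient of f: grad f(x) = Q x + c = (2, 6)
Constraint values g_i(x) = a_i^T x - b_i:
  g_1((-3, 2)) = 0
Stationarity residual: grad f(x) + sum_i lambda_i a_i = (0, 0)
  -> stationarity OK
Primal feasibility (all g_i <= 0): OK
Dual feasibility (all lambda_i >= 0): OK
Complementary slackness (lambda_i * g_i(x) = 0 for all i): OK

Verdict: yes, KKT holds.

yes


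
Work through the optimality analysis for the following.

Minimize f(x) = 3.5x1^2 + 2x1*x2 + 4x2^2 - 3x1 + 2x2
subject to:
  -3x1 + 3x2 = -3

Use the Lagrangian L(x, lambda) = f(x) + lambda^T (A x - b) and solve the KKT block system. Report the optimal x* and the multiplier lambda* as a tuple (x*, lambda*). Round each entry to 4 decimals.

Form the Lagrangian:
  L(x, lambda) = (1/2) x^T Q x + c^T x + lambda^T (A x - b)
Stationarity (grad_x L = 0): Q x + c + A^T lambda = 0.
Primal feasibility: A x = b.

This gives the KKT block system:
  [ Q   A^T ] [ x     ]   [-c ]
  [ A    0  ] [ lambda ] = [ b ]

Solving the linear system:
  x*      = (0.5789, -0.4211)
  lambda* = (0.0702)
  f(x*)   = -1.1842

x* = (0.5789, -0.4211), lambda* = (0.0702)


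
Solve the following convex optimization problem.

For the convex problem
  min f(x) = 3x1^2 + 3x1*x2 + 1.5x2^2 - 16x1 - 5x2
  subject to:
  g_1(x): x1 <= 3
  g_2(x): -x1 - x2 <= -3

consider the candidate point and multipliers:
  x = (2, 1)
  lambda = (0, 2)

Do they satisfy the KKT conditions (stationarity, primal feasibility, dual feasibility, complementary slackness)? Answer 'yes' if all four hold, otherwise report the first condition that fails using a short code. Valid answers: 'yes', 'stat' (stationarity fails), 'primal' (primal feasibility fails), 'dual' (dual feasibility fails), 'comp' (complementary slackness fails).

Gradient of f: grad f(x) = Q x + c = (-1, 4)
Constraint values g_i(x) = a_i^T x - b_i:
  g_1((2, 1)) = -1
  g_2((2, 1)) = 0
Stationarity residual: grad f(x) + sum_i lambda_i a_i = (-3, 2)
  -> stationarity FAILS
Primal feasibility (all g_i <= 0): OK
Dual feasibility (all lambda_i >= 0): OK
Complementary slackness (lambda_i * g_i(x) = 0 for all i): OK

Verdict: the first failing condition is stationarity -> stat.

stat


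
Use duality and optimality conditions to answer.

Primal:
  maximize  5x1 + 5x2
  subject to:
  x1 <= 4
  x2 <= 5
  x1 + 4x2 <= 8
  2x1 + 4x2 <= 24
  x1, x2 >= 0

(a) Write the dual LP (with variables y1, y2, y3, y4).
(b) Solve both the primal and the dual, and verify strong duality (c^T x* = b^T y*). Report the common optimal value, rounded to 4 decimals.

The standard primal-dual pair for 'max c^T x s.t. A x <= b, x >= 0' is:
  Dual:  min b^T y  s.t.  A^T y >= c,  y >= 0.

So the dual LP is:
  minimize  4y1 + 5y2 + 8y3 + 24y4
  subject to:
    y1 + y3 + 2y4 >= 5
    y2 + 4y3 + 4y4 >= 5
    y1, y2, y3, y4 >= 0

Solving the primal: x* = (4, 1).
  primal value c^T x* = 25.
Solving the dual: y* = (3.75, 0, 1.25, 0).
  dual value b^T y* = 25.
Strong duality: c^T x* = b^T y*. Confirmed.

25


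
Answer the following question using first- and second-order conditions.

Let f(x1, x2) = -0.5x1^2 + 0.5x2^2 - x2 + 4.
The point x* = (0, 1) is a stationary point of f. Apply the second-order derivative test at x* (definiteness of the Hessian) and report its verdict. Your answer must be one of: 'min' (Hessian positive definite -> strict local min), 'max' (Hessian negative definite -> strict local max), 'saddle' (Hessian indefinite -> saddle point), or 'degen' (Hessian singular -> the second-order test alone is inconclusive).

Compute the Hessian H = grad^2 f:
  H = [[-1, 0], [0, 1]]
Verify stationarity: grad f(x*) = H x* + g = (0, 0).
Eigenvalues of H: -1, 1.
Eigenvalues have mixed signs, so H is indefinite -> x* is a saddle point.

saddle


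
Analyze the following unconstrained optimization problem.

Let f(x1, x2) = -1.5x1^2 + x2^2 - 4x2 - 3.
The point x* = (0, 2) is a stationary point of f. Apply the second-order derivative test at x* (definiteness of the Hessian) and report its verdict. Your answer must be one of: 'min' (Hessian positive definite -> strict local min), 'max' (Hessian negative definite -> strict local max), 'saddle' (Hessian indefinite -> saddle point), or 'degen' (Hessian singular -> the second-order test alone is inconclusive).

Compute the Hessian H = grad^2 f:
  H = [[-3, 0], [0, 2]]
Verify stationarity: grad f(x*) = H x* + g = (0, 0).
Eigenvalues of H: -3, 2.
Eigenvalues have mixed signs, so H is indefinite -> x* is a saddle point.

saddle


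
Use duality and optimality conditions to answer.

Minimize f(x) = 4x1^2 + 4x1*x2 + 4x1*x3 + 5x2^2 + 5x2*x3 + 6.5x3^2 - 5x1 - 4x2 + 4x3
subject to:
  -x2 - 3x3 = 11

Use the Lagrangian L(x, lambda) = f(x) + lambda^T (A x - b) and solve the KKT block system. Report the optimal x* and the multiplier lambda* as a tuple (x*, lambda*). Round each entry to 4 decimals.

Form the Lagrangian:
  L(x, lambda) = (1/2) x^T Q x + c^T x + lambda^T (A x - b)
Stationarity (grad_x L = 0): Q x + c + A^T lambda = 0.
Primal feasibility: A x = b.

This gives the KKT block system:
  [ Q   A^T ] [ x     ]   [-c ]
  [ A    0  ] [ lambda ] = [ b ]

Solving the linear system:
  x*      = (2.4019, 0.1692, -3.7231)
  lambda* = (-11.3154)
  f(x*)   = 48.4452

x* = (2.4019, 0.1692, -3.7231), lambda* = (-11.3154)


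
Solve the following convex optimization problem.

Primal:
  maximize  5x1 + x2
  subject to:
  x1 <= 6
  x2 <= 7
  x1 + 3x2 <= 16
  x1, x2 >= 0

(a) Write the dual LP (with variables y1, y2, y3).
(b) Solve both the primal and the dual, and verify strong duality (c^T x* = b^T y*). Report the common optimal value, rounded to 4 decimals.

The standard primal-dual pair for 'max c^T x s.t. A x <= b, x >= 0' is:
  Dual:  min b^T y  s.t.  A^T y >= c,  y >= 0.

So the dual LP is:
  minimize  6y1 + 7y2 + 16y3
  subject to:
    y1 + y3 >= 5
    y2 + 3y3 >= 1
    y1, y2, y3 >= 0

Solving the primal: x* = (6, 3.3333).
  primal value c^T x* = 33.3333.
Solving the dual: y* = (4.6667, 0, 0.3333).
  dual value b^T y* = 33.3333.
Strong duality: c^T x* = b^T y*. Confirmed.

33.3333


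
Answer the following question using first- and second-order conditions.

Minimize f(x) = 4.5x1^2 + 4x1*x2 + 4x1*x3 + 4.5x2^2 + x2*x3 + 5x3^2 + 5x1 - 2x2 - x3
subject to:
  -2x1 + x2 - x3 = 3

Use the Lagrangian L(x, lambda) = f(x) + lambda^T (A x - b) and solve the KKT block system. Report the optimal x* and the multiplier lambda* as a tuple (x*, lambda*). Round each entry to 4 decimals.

Form the Lagrangian:
  L(x, lambda) = (1/2) x^T Q x + c^T x + lambda^T (A x - b)
Stationarity (grad_x L = 0): Q x + c + A^T lambda = 0.
Primal feasibility: A x = b.

This gives the KKT block system:
  [ Q   A^T ] [ x     ]   [-c ]
  [ A    0  ] [ lambda ] = [ b ]

Solving the linear system:
  x*      = (-1.3099, 0.841, 0.4608)
  lambda* = (-0.7907)
  f(x*)   = -3.16

x* = (-1.3099, 0.841, 0.4608), lambda* = (-0.7907)


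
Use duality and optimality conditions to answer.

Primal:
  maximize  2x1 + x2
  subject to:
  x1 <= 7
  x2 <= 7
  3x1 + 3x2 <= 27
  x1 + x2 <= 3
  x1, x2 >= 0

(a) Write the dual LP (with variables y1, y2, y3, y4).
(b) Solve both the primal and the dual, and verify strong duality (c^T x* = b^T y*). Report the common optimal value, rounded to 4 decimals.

The standard primal-dual pair for 'max c^T x s.t. A x <= b, x >= 0' is:
  Dual:  min b^T y  s.t.  A^T y >= c,  y >= 0.

So the dual LP is:
  minimize  7y1 + 7y2 + 27y3 + 3y4
  subject to:
    y1 + 3y3 + y4 >= 2
    y2 + 3y3 + y4 >= 1
    y1, y2, y3, y4 >= 0

Solving the primal: x* = (3, 0).
  primal value c^T x* = 6.
Solving the dual: y* = (0, 0, 0, 2).
  dual value b^T y* = 6.
Strong duality: c^T x* = b^T y*. Confirmed.

6


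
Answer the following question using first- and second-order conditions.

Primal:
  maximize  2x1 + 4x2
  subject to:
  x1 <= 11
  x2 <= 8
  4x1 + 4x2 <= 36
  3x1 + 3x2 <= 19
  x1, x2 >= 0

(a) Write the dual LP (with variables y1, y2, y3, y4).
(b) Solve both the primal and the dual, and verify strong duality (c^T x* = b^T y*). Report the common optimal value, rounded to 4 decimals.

The standard primal-dual pair for 'max c^T x s.t. A x <= b, x >= 0' is:
  Dual:  min b^T y  s.t.  A^T y >= c,  y >= 0.

So the dual LP is:
  minimize  11y1 + 8y2 + 36y3 + 19y4
  subject to:
    y1 + 4y3 + 3y4 >= 2
    y2 + 4y3 + 3y4 >= 4
    y1, y2, y3, y4 >= 0

Solving the primal: x* = (0, 6.3333).
  primal value c^T x* = 25.3333.
Solving the dual: y* = (0, 0, 0, 1.3333).
  dual value b^T y* = 25.3333.
Strong duality: c^T x* = b^T y*. Confirmed.

25.3333


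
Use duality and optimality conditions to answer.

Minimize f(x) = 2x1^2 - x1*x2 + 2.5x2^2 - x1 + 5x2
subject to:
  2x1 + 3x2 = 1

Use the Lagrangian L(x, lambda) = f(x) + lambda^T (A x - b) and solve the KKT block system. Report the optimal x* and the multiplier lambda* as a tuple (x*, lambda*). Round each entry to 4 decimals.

Form the Lagrangian:
  L(x, lambda) = (1/2) x^T Q x + c^T x + lambda^T (A x - b)
Stationarity (grad_x L = 0): Q x + c + A^T lambda = 0.
Primal feasibility: A x = b.

This gives the KKT block system:
  [ Q   A^T ] [ x     ]   [-c ]
  [ A    0  ] [ lambda ] = [ b ]

Solving the linear system:
  x*      = (0.7647, -0.1765)
  lambda* = (-1.1176)
  f(x*)   = -0.2647

x* = (0.7647, -0.1765), lambda* = (-1.1176)


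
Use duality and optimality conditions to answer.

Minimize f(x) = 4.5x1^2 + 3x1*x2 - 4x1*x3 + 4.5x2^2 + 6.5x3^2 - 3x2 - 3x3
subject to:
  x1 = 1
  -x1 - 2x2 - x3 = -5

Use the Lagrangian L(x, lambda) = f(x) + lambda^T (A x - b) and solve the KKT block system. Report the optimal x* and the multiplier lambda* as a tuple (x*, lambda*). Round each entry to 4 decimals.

Form the Lagrangian:
  L(x, lambda) = (1/2) x^T Q x + c^T x + lambda^T (A x - b)
Stationarity (grad_x L = 0): Q x + c + A^T lambda = 0.
Primal feasibility: A x = b.

This gives the KKT block system:
  [ Q   A^T ] [ x     ]   [-c ]
  [ A    0  ] [ lambda ] = [ b ]

Solving the linear system:
  x*      = (1, 1.4754, 1.0492)
  lambda* = (-2.5902, 6.6393)
  f(x*)   = 14.1066

x* = (1, 1.4754, 1.0492), lambda* = (-2.5902, 6.6393)


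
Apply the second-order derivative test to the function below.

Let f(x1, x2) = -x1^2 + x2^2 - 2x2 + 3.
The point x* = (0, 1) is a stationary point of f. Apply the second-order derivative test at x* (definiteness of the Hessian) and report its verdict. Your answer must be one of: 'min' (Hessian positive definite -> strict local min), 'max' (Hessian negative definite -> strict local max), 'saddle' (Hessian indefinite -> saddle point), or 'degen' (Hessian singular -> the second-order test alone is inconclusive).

Compute the Hessian H = grad^2 f:
  H = [[-2, 0], [0, 2]]
Verify stationarity: grad f(x*) = H x* + g = (0, 0).
Eigenvalues of H: -2, 2.
Eigenvalues have mixed signs, so H is indefinite -> x* is a saddle point.

saddle


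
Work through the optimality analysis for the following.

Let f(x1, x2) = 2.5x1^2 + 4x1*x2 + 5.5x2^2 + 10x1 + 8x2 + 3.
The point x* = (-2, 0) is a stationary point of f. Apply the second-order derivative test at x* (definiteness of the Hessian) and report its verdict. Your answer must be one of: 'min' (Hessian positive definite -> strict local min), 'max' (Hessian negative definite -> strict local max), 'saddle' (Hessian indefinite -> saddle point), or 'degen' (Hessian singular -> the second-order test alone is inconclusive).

Compute the Hessian H = grad^2 f:
  H = [[5, 4], [4, 11]]
Verify stationarity: grad f(x*) = H x* + g = (0, 0).
Eigenvalues of H: 3, 13.
Both eigenvalues > 0, so H is positive definite -> x* is a strict local min.

min


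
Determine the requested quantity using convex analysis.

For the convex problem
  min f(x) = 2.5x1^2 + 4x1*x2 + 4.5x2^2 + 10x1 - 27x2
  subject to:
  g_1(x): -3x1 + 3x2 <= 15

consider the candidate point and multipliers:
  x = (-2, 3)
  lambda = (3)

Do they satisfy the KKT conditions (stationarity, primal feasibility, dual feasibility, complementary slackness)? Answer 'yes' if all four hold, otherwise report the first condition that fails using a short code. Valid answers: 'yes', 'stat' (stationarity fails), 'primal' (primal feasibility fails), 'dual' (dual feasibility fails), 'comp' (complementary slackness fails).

Gradient of f: grad f(x) = Q x + c = (12, -8)
Constraint values g_i(x) = a_i^T x - b_i:
  g_1((-2, 3)) = 0
Stationarity residual: grad f(x) + sum_i lambda_i a_i = (3, 1)
  -> stationarity FAILS
Primal feasibility (all g_i <= 0): OK
Dual feasibility (all lambda_i >= 0): OK
Complementary slackness (lambda_i * g_i(x) = 0 for all i): OK

Verdict: the first failing condition is stationarity -> stat.

stat


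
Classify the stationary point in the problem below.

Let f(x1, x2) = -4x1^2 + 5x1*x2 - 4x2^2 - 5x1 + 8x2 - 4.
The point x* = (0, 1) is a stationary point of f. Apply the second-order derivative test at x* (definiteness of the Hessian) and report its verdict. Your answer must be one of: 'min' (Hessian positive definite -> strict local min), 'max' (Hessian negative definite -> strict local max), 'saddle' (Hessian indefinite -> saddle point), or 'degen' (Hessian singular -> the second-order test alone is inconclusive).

Compute the Hessian H = grad^2 f:
  H = [[-8, 5], [5, -8]]
Verify stationarity: grad f(x*) = H x* + g = (0, 0).
Eigenvalues of H: -13, -3.
Both eigenvalues < 0, so H is negative definite -> x* is a strict local max.

max


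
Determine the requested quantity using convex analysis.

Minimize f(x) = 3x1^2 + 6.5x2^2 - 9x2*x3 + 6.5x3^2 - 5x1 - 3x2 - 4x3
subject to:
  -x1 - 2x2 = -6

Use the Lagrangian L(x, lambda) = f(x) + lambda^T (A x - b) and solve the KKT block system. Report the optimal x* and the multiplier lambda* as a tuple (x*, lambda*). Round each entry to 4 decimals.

Form the Lagrangian:
  L(x, lambda) = (1/2) x^T Q x + c^T x + lambda^T (A x - b)
Stationarity (grad_x L = 0): Q x + c + A^T lambda = 0.
Primal feasibility: A x = b.

This gives the KKT block system:
  [ Q   A^T ] [ x     ]   [-c ]
  [ A    0  ] [ lambda ] = [ b ]

Solving the linear system:
  x*      = (1.595, 2.2025, 1.8325)
  lambda* = (4.57)
  f(x*)   = 2.7538

x* = (1.595, 2.2025, 1.8325), lambda* = (4.57)


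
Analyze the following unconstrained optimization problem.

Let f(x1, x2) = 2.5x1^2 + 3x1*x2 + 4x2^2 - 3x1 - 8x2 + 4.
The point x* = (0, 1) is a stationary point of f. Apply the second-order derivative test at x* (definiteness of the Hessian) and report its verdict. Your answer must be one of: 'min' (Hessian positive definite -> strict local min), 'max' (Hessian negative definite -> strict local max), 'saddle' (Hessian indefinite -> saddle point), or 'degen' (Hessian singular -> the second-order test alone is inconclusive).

Compute the Hessian H = grad^2 f:
  H = [[5, 3], [3, 8]]
Verify stationarity: grad f(x*) = H x* + g = (0, 0).
Eigenvalues of H: 3.1459, 9.8541.
Both eigenvalues > 0, so H is positive definite -> x* is a strict local min.

min


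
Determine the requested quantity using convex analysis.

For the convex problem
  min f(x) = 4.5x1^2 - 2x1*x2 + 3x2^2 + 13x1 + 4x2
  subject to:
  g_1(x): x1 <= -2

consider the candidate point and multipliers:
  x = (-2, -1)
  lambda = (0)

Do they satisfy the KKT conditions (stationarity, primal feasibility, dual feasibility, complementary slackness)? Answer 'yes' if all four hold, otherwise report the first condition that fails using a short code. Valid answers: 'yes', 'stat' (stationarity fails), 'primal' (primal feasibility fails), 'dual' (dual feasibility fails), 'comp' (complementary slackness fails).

Gradient of f: grad f(x) = Q x + c = (-3, 2)
Constraint values g_i(x) = a_i^T x - b_i:
  g_1((-2, -1)) = 0
Stationarity residual: grad f(x) + sum_i lambda_i a_i = (-3, 2)
  -> stationarity FAILS
Primal feasibility (all g_i <= 0): OK
Dual feasibility (all lambda_i >= 0): OK
Complementary slackness (lambda_i * g_i(x) = 0 for all i): OK

Verdict: the first failing condition is stationarity -> stat.

stat


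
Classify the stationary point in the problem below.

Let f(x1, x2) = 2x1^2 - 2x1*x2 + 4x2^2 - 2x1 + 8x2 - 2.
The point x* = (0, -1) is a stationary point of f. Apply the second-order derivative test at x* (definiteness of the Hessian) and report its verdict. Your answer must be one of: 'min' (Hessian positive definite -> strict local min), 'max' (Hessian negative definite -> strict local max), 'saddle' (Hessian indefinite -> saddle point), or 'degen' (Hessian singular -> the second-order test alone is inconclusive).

Compute the Hessian H = grad^2 f:
  H = [[4, -2], [-2, 8]]
Verify stationarity: grad f(x*) = H x* + g = (0, 0).
Eigenvalues of H: 3.1716, 8.8284.
Both eigenvalues > 0, so H is positive definite -> x* is a strict local min.

min


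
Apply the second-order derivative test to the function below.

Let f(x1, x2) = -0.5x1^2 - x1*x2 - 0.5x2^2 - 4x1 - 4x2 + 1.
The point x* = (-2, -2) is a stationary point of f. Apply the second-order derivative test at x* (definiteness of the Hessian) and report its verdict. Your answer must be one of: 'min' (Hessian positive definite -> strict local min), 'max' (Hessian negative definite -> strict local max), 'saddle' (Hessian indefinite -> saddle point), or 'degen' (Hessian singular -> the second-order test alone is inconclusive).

Compute the Hessian H = grad^2 f:
  H = [[-1, -1], [-1, -1]]
Verify stationarity: grad f(x*) = H x* + g = (0, 0).
Eigenvalues of H: -2, 0.
H has a zero eigenvalue (singular; negative semidefinite but not definite), so H is neither positive definite, negative definite, nor indefinite. The second-order test alone is inconclusive -> degen.
(Indeed, f is constant along the null direction of H through x*, so x* is not a strict local extremum.)

degen


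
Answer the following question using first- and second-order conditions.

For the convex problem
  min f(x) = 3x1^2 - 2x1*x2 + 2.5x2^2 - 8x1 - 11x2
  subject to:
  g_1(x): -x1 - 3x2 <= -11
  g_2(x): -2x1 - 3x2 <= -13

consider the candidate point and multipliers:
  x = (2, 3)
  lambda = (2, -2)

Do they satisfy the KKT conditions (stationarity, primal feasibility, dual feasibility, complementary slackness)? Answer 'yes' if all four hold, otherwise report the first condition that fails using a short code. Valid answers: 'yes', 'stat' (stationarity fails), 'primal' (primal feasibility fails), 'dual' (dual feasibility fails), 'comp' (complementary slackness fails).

Gradient of f: grad f(x) = Q x + c = (-2, 0)
Constraint values g_i(x) = a_i^T x - b_i:
  g_1((2, 3)) = 0
  g_2((2, 3)) = 0
Stationarity residual: grad f(x) + sum_i lambda_i a_i = (0, 0)
  -> stationarity OK
Primal feasibility (all g_i <= 0): OK
Dual feasibility (all lambda_i >= 0): FAILS
Complementary slackness (lambda_i * g_i(x) = 0 for all i): OK

Verdict: the first failing condition is dual_feasibility -> dual.

dual


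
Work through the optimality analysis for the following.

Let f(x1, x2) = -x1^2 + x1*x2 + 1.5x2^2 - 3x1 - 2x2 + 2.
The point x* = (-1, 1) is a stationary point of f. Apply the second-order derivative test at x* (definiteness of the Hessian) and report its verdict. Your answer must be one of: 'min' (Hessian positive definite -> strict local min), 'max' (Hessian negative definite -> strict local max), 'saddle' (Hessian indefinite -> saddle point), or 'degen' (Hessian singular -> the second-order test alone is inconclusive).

Compute the Hessian H = grad^2 f:
  H = [[-2, 1], [1, 3]]
Verify stationarity: grad f(x*) = H x* + g = (0, 0).
Eigenvalues of H: -2.1926, 3.1926.
Eigenvalues have mixed signs, so H is indefinite -> x* is a saddle point.

saddle


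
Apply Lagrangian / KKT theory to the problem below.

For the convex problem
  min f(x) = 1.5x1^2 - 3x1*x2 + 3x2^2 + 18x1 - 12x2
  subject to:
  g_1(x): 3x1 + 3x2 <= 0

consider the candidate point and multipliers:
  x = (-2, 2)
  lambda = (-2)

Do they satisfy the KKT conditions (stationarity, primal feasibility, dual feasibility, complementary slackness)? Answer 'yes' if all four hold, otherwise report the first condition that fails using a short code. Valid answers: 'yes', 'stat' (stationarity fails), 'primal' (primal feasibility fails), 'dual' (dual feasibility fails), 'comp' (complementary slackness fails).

Gradient of f: grad f(x) = Q x + c = (6, 6)
Constraint values g_i(x) = a_i^T x - b_i:
  g_1((-2, 2)) = 0
Stationarity residual: grad f(x) + sum_i lambda_i a_i = (0, 0)
  -> stationarity OK
Primal feasibility (all g_i <= 0): OK
Dual feasibility (all lambda_i >= 0): FAILS
Complementary slackness (lambda_i * g_i(x) = 0 for all i): OK

Verdict: the first failing condition is dual_feasibility -> dual.

dual


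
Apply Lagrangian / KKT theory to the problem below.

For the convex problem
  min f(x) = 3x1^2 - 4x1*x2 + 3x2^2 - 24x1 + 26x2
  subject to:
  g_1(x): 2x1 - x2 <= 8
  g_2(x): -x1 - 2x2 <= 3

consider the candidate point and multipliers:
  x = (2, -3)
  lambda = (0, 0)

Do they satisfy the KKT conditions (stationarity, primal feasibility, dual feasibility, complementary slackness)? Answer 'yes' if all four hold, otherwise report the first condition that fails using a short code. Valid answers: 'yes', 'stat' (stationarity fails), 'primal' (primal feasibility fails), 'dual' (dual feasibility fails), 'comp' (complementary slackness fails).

Gradient of f: grad f(x) = Q x + c = (0, 0)
Constraint values g_i(x) = a_i^T x - b_i:
  g_1((2, -3)) = -1
  g_2((2, -3)) = 1
Stationarity residual: grad f(x) + sum_i lambda_i a_i = (0, 0)
  -> stationarity OK
Primal feasibility (all g_i <= 0): FAILS
Dual feasibility (all lambda_i >= 0): OK
Complementary slackness (lambda_i * g_i(x) = 0 for all i): OK

Verdict: the first failing condition is primal_feasibility -> primal.

primal


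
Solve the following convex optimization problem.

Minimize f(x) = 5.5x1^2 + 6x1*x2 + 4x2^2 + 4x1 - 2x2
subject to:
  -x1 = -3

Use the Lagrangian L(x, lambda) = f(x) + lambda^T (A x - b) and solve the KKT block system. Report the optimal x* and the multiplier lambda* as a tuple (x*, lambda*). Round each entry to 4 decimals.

Form the Lagrangian:
  L(x, lambda) = (1/2) x^T Q x + c^T x + lambda^T (A x - b)
Stationarity (grad_x L = 0): Q x + c + A^T lambda = 0.
Primal feasibility: A x = b.

This gives the KKT block system:
  [ Q   A^T ] [ x     ]   [-c ]
  [ A    0  ] [ lambda ] = [ b ]

Solving the linear system:
  x*      = (3, -2)
  lambda* = (25)
  f(x*)   = 45.5

x* = (3, -2), lambda* = (25)


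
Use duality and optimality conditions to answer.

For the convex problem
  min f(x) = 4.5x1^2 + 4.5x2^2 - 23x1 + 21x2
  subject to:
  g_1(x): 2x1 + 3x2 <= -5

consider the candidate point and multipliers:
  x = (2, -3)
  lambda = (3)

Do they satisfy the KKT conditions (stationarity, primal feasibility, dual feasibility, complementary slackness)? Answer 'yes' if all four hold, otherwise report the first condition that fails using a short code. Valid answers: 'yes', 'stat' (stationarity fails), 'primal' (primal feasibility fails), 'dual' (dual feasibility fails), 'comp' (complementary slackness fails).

Gradient of f: grad f(x) = Q x + c = (-5, -6)
Constraint values g_i(x) = a_i^T x - b_i:
  g_1((2, -3)) = 0
Stationarity residual: grad f(x) + sum_i lambda_i a_i = (1, 3)
  -> stationarity FAILS
Primal feasibility (all g_i <= 0): OK
Dual feasibility (all lambda_i >= 0): OK
Complementary slackness (lambda_i * g_i(x) = 0 for all i): OK

Verdict: the first failing condition is stationarity -> stat.

stat


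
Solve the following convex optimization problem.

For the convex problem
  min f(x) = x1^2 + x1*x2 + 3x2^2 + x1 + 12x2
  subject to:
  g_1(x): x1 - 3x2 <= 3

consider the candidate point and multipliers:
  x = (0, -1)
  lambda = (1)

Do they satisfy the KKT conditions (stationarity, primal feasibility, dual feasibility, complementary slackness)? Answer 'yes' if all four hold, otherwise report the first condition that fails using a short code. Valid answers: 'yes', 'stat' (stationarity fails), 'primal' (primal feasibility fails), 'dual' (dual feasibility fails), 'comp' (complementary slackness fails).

Gradient of f: grad f(x) = Q x + c = (0, 6)
Constraint values g_i(x) = a_i^T x - b_i:
  g_1((0, -1)) = 0
Stationarity residual: grad f(x) + sum_i lambda_i a_i = (1, 3)
  -> stationarity FAILS
Primal feasibility (all g_i <= 0): OK
Dual feasibility (all lambda_i >= 0): OK
Complementary slackness (lambda_i * g_i(x) = 0 for all i): OK

Verdict: the first failing condition is stationarity -> stat.

stat
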